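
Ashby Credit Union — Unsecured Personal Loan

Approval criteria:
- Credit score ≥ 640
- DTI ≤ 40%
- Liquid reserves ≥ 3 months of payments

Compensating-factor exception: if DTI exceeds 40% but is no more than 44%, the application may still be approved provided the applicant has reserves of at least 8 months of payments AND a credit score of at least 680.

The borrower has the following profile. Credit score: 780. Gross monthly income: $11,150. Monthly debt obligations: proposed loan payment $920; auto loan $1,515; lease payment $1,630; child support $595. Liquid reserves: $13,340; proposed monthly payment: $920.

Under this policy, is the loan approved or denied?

Credit score 780 ≥ 640 (meets base)
Total debts = (920 + 1,515 + 1,630 + 595) = 4,660. DTI: 4,660 ÷ 11,150 = 41.8%, over the 40% base limit.
Liquid reserves cover 13,340/920 = 14.5 months — ≥ 3 required
DTI 41.8% is within the 40%–44% exception band; checking compensating factors.
Override check — reserves: 14.5 mo (ok); score: 780 (ok).
Both compensating conditions met → exception applies.

Approved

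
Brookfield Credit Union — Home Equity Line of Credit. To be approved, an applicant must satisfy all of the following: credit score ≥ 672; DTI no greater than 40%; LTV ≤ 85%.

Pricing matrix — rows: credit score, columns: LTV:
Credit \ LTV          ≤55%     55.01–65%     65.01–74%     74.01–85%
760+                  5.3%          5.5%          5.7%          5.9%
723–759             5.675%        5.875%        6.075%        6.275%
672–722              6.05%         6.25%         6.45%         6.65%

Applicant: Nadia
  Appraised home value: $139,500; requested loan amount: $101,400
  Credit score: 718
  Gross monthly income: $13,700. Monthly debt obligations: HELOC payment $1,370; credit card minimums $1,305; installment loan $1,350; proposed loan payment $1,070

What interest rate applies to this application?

Credit score 718 ≥ 672; Total monthly debts = (1,370 + 1,305 + 1,350 + 1,070) = 5,095. DTI = 5,095/13,700 = 37.2% ≤ 40%
LTV: 101,400 ÷ 139,500 = 72.7%, within 85% cap
Row: 718 falls in 672–722. Column: 72.7% falls in 65.01–74%. Rate = 6.45%.

6.45%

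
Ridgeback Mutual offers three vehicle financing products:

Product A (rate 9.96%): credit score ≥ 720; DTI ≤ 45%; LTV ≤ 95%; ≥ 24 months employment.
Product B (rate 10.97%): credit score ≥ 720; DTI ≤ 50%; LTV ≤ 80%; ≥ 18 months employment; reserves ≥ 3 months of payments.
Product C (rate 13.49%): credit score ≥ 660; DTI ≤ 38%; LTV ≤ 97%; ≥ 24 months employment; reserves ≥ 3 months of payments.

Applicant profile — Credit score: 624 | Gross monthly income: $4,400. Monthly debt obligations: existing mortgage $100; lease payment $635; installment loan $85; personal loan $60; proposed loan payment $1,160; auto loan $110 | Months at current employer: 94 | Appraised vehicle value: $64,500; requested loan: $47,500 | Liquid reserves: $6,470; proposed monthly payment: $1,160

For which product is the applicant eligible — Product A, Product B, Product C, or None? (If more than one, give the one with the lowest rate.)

Total debts = (100 + 635 + 85 + 60 + 1,160 + 110) = 2,150; DTI = 2,150/4,400 = 48.9%.
LTV = 47,500/64,500 = 73.6%.
Reserves = 6,470/1,160 = 5.6 months.
Product A: score 624 < 720; DTI 48.9% > 45%; LTV 73.6% ≤ 95%; employment 94 ≥ 24 mo → does not qualify.
Product B: score 624 < 720; DTI 48.9% ≤ 50%; LTV 73.6% ≤ 80%; employment 94 ≥ 18 mo; reserves 5.6 ≥ 3 mo → does not qualify.
Product C: score 624 < 660; DTI 48.9% > 38%; LTV 73.6% ≤ 97%; employment 94 ≥ 24 mo; reserves 5.6 ≥ 3 mo → does not qualify.

None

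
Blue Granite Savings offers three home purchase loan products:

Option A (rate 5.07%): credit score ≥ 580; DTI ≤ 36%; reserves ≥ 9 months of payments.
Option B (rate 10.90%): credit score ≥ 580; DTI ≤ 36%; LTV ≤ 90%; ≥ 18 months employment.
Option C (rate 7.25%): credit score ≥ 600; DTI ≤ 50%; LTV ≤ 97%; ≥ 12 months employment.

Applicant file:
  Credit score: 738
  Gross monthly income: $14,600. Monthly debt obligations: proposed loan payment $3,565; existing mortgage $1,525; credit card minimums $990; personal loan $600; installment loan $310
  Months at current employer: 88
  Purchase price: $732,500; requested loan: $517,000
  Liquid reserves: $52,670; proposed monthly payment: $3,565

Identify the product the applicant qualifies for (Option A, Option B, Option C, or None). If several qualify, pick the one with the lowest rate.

Total debts = (3,565 + 1,525 + 990 + 600 + 310) = 6,990; DTI = 6,990/14,600 = 47.9%.
LTV = 517,000/732,500 = 70.6%.
Reserves = 52,670/3,565 = 14.8 months.
Option A: score 738 ≥ 580; DTI 47.9% > 36%; reserves 14.8 ≥ 9 mo → does not qualify.
Option B: score 738 ≥ 580; DTI 47.9% > 36%; LTV 70.6% ≤ 90%; employment 88 ≥ 18 mo → does not qualify.
Option C: score 738 ≥ 600; DTI 47.9% ≤ 50%; LTV 70.6% ≤ 97%; employment 88 ≥ 12 mo → qualifies.

Option C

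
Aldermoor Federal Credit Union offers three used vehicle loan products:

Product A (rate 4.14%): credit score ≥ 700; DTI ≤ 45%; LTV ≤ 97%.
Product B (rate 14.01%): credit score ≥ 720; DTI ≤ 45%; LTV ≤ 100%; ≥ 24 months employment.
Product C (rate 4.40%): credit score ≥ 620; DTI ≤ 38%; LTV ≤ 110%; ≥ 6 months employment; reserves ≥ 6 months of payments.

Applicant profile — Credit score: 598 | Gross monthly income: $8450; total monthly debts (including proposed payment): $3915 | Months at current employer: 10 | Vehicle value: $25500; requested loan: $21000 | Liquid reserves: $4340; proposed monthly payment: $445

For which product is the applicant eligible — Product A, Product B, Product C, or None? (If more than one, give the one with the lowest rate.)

None

DTI = 3,915/8,450 = 46.3%.
LTV = 21,000/25,500 = 82.4%.
Reserves = 4,340/445 = 9.8 months.
Product A: score 598 < 700; DTI 46.3% > 45%; LTV 82.4% ≤ 97% → does not qualify.
Product B: score 598 < 720; DTI 46.3% > 45%; LTV 82.4% ≤ 100%; employment 10 < 24 mo → does not qualify.
Product C: score 598 < 620; DTI 46.3% > 38%; LTV 82.4% ≤ 110%; employment 10 ≥ 6 mo; reserves 9.8 ≥ 6 mo → does not qualify.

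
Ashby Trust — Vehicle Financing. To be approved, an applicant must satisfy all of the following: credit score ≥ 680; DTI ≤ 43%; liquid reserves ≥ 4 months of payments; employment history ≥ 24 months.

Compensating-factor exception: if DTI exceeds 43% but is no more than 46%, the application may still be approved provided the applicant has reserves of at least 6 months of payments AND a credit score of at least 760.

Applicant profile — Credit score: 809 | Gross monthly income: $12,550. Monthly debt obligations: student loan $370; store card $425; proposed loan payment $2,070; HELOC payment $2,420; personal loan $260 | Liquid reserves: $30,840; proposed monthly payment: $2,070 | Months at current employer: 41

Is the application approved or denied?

Credit score 809 ≥ 680 (meets base)
Total debts = (370 + 425 + 2,070 + 2,420 + 260) = 5,545. DTI = 5,545/12,550 = 44.2% > 43% — standard DTI limit exceeded.
Reserves = 30,840/2,070 = 14.9 months ≥ 4
Employment 41 ≥ 24 months
44.2% falls in the override range (43%–46%), so the compensating-factor test applies.
Reserves 14.9 ≥ 6 months; credit score 809 ≥ 760.
Both compensating conditions met → exception applies.

Approved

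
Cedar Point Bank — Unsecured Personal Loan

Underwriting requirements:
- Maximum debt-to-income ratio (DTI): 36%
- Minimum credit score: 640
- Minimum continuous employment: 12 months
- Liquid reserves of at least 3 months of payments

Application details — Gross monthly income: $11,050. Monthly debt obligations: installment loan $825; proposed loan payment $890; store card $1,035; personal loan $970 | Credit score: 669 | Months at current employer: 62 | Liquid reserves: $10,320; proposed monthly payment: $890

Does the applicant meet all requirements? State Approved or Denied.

Total monthly debts = (825 + 890 + 1,035 + 970) = 3,720. DTI: 3,720 ÷ 11,050 = 33.7%, within the 36% cap
Credit score 669 ≥ 640 (meets)
Employment 62 ≥ 12 months
Reserves = 10,320/890 = 11.6 months ≥ 3
All criteria satisfied.

Approved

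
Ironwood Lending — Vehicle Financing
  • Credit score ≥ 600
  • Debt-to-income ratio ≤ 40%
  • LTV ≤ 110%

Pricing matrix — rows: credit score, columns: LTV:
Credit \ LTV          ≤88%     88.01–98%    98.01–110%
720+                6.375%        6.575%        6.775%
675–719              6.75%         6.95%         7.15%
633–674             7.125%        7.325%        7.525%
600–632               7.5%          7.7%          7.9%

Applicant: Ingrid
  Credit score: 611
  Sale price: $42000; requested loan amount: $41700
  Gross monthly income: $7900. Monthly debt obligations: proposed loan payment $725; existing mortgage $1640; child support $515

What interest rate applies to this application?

Credit score 611 ≥ 600; Total monthly debts = (725 + 1,640 + 515) = 2,880. DTI: 2,880 ÷ 7,900 = 36.5%, within the 40% cap
Loan-to-value = 41,700/42,000 = 99.3% — pass (110% max)
Score 611 is in the 600–632 band; LTV 99.3% is in the 98.01–110% band → 7.9%.

7.9%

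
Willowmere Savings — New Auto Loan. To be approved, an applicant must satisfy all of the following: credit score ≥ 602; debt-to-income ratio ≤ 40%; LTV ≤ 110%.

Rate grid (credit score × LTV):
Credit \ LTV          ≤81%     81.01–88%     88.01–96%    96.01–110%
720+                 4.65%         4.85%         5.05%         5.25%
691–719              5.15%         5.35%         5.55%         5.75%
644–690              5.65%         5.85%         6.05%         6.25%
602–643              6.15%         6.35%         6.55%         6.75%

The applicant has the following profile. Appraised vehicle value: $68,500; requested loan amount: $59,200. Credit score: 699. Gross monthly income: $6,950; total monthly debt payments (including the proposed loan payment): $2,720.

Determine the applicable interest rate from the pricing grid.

Credit score 699 ≥ 602; DTI = 2,720/6,950 = 39.1% ≤ 40%
LTV = 59,200/68,500 = 86.4% ≤ 110%
Row: 699 falls in 691–719. Column: 86.4% falls in 81.01–88%. Rate = 5.35%.

5.35%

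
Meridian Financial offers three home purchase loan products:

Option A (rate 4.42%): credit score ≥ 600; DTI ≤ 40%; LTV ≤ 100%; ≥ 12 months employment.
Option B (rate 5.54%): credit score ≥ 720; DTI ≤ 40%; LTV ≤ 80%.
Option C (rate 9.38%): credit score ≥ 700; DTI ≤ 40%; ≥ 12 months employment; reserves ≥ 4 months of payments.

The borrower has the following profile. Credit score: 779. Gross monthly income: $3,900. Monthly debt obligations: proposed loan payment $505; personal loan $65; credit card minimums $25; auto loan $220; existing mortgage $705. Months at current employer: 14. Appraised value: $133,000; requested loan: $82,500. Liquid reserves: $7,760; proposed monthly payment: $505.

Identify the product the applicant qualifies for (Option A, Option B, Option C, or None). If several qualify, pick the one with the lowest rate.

Total debts = (505 + 65 + 25 + 220 + 705) = 1,520; DTI = 1,520/3,900 = 39%.
LTV = 82,500/133,000 = 62%.
Reserves = 7,760/505 = 15.4 months.
Option A: score 779 ≥ 600; DTI 39% ≤ 40%; LTV 62% ≤ 100%; employment 14 ≥ 12 mo → qualifies.
Option B: score 779 ≥ 720; DTI 39% ≤ 40%; LTV 62% ≤ 80% → qualifies.
Option C: score 779 ≥ 700; DTI 39% ≤ 40%; employment 14 ≥ 12 mo; reserves 15.4 ≥ 4 mo → qualifies.
Qualifying: Option A, Option B, Option C. Lowest rate is 4.42% → Option A.

Option A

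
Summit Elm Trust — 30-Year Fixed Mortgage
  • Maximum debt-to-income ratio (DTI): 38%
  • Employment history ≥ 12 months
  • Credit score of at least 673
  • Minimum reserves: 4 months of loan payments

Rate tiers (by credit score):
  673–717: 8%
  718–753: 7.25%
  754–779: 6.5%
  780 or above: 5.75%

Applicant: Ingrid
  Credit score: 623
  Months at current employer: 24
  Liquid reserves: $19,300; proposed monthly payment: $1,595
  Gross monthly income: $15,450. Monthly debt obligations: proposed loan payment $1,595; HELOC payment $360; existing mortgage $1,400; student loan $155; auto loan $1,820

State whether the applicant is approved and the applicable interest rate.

Denied

Credit score 623 < 673 (below minimum)
Total monthly debts = (1,595 + 360 + 1,400 + 155 + 1,820) = 5,330. Debt-to-income = 5,330/15,450 = 34.5% — meets 38% limit
Employment 24 ≥ 12 months
Liquid reserves cover 19,300/1,595 = 12.1 months — ≥ 4 required
Not all requirements met → denied.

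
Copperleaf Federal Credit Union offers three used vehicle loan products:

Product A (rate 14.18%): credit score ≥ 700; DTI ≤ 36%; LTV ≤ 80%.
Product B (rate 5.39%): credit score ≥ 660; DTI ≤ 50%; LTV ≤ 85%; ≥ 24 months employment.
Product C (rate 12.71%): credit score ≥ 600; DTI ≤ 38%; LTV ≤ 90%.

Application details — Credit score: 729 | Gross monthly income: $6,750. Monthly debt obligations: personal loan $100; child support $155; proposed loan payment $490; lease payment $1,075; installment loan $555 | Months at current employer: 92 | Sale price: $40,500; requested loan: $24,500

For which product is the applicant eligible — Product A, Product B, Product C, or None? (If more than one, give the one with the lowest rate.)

Total debts = (100 + 155 + 490 + 1,075 + 555) = 2,375; DTI = 2,375/6,750 = 35.2%.
LTV = 24,500/40,500 = 60.5%.
Product A: score 729 ≥ 700; DTI 35.2% ≤ 36%; LTV 60.5% ≤ 80% → qualifies.
Product B: score 729 ≥ 660; DTI 35.2% ≤ 50%; LTV 60.5% ≤ 85%; employment 92 ≥ 24 mo → qualifies.
Product C: score 729 ≥ 600; DTI 35.2% ≤ 38%; LTV 60.5% ≤ 90% → qualifies.
Qualifying: Product A, Product B, Product C. Lowest rate is 5.39% → Product B.

Product B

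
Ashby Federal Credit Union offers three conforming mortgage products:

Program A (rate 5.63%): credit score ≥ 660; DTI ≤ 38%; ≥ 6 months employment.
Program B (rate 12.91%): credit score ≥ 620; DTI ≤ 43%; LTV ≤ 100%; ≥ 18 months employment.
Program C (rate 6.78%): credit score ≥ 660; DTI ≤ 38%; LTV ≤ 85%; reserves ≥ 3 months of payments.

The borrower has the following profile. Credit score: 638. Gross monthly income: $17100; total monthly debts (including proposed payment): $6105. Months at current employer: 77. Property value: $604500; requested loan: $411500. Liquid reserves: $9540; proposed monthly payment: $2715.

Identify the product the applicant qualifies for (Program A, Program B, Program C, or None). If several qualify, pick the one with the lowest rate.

DTI = 6,105/17,100 = 35.7%.
LTV = 411,500/604,500 = 68.1%.
Reserves = 9,540/2,715 = 3.5 months.
Program A: score 638 < 660; DTI 35.7% ≤ 38%; employment 77 ≥ 6 mo → does not qualify.
Program B: score 638 ≥ 620; DTI 35.7% ≤ 43%; LTV 68.1% ≤ 100%; employment 77 ≥ 18 mo → qualifies.
Program C: score 638 < 660; DTI 35.7% ≤ 38%; LTV 68.1% ≤ 85%; reserves 3.5 ≥ 3 mo → does not qualify.

Program B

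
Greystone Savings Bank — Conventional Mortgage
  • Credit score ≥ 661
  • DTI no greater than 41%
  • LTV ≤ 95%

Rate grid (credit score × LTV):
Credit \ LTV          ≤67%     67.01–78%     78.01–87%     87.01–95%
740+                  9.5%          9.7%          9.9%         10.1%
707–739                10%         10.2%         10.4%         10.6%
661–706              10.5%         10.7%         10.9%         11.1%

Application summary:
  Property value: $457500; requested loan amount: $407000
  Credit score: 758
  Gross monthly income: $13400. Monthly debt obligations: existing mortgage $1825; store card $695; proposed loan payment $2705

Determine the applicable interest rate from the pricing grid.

10.1%

Credit score 758 ≥ 661; Total monthly debts = (1,825 + 695 + 2,705) = 5,225. Debt-to-income = 5,225/13,400 = 39% — meets 41% limit
LTV: 407,000 ÷ 457,500 = 89%, within 95% cap
Row: 758 falls in 740+. Column: 89% falls in 87.01–95%. Rate = 10.1%.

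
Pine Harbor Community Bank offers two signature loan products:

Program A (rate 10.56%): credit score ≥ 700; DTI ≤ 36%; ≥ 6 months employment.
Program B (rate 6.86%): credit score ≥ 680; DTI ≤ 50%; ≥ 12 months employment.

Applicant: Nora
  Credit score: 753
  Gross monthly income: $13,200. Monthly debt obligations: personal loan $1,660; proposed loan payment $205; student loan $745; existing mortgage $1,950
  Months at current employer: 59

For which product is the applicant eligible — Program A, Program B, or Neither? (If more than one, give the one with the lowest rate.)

Program B

Total debts = (1,660 + 205 + 745 + 1,950) = 4,560; DTI = 4,560/13,200 = 34.5%.
Program A: score 753 ≥ 700; DTI 34.5% ≤ 36%; employment 59 ≥ 6 mo → qualifies.
Program B: score 753 ≥ 680; DTI 34.5% ≤ 50%; employment 59 ≥ 12 mo → qualifies.
Qualifying: Program A, Program B. Lowest rate is 6.86% → Program B.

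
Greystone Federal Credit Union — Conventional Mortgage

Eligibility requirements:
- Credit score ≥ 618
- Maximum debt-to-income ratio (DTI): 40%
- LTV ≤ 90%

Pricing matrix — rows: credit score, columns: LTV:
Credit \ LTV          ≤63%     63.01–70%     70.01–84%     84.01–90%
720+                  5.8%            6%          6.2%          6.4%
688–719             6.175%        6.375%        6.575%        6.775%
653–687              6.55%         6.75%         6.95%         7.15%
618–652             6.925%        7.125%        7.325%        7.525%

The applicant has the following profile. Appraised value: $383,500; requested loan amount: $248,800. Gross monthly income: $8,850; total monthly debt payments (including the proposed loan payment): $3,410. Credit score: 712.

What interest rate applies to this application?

6.375%

Credit score 712 ≥ 618; DTI: 3,410 ÷ 8,850 = 38.5%, within the 40% cap
Loan-to-value = 248,800/383,500 = 64.9% — pass (90% max)
Score 712 is in the 688–719 band; LTV 64.9% is in the 63.01–70% band → 6.375%.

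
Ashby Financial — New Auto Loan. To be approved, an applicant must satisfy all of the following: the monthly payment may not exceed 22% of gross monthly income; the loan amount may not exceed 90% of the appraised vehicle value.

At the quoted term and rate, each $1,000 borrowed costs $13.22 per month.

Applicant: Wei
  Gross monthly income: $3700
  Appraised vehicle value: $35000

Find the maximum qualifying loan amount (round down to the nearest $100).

Payment cap: 22% × $3,700 = $814/month.
At $13.22 per $1,000, that supports 814/13.22 × 1,000 ≈ $61,573 → $61,500.
LTV cap: 90% × $35,000 = $31,500 → $31,500.
Binding constraint: loan-to-value.

$31,500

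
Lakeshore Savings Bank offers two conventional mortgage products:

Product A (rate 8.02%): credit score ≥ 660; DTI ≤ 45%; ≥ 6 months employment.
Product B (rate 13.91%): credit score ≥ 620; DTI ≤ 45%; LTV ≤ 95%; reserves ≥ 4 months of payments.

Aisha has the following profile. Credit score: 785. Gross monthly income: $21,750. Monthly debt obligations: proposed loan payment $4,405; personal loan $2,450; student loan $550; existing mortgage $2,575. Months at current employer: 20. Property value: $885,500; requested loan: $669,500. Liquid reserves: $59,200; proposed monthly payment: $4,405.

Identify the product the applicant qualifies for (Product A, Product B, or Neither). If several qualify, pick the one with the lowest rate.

Total debts = (4,405 + 2,450 + 550 + 2,575) = 9,980; DTI = 9,980/21,750 = 45.9%.
LTV = 669,500/885,500 = 75.6%.
Reserves = 59,200/4,405 = 13.4 months.
Product A: score 785 ≥ 660; DTI 45.9% > 45%; employment 20 ≥ 6 mo → does not qualify.
Product B: score 785 ≥ 620; DTI 45.9% > 45%; LTV 75.6% ≤ 95%; reserves 13.4 ≥ 4 mo → does not qualify.

Neither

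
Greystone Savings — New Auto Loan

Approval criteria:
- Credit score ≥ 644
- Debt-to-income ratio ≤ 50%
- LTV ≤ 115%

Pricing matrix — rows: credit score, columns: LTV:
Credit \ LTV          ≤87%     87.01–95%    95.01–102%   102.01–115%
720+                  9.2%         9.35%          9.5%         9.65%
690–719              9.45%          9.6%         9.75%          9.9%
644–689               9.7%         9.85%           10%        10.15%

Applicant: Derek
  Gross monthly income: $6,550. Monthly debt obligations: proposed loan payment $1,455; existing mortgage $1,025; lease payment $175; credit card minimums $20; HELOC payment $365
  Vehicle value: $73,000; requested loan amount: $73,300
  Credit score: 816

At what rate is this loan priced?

Credit score 816 ≥ 644; Total monthly debts = (1,455 + 1,025 + 175 + 20 + 365) = 3,040. DTI: 3,040 ÷ 6,550 = 46.4%, within the 50% cap
LTV = 73,300/73,000 = 100.4% ≤ 115%
Row: 816 falls in 720+. Column: 100.4% falls in 95.01–102%. Rate = 9.5%.

9.5%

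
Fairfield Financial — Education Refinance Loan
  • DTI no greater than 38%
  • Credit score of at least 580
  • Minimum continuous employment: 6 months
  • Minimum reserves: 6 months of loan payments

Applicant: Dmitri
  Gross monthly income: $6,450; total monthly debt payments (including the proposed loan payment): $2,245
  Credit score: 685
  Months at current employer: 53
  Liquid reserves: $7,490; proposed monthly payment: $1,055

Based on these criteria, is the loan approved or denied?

DTI: 2,245 ÷ 6,450 = 34.8%, within the 38% cap
Credit score 685 ≥ 580 (meets)
Employment 53 ≥ 6 months
Reserves = 7,490/1,055 = 7.1 months ≥ 6
All criteria satisfied.

Approved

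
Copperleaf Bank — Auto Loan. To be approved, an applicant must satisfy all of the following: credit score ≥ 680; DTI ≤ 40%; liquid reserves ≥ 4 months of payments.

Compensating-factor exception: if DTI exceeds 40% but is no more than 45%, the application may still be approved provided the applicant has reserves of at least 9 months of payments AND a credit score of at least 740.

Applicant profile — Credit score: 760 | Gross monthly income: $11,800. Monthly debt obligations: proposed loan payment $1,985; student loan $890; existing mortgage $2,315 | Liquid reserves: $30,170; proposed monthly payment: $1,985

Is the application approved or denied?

Approved

Credit score 760 ≥ 680 (meets base)
Total debts = (1,985 + 890 + 2,315) = 5,190. DTI: 5,190 ÷ 11,800 = 44%, over the 40% base limit.
Reserves: 30,170 ÷ 1,985 = 15.2 months (meets 4-month minimum)
44% falls in the override range (40%–45%), so the compensating-factor test applies.
Override check — reserves: 15.2 mo (ok); score: 760 (ok).
Both override conditions satisfied; DTI exception granted.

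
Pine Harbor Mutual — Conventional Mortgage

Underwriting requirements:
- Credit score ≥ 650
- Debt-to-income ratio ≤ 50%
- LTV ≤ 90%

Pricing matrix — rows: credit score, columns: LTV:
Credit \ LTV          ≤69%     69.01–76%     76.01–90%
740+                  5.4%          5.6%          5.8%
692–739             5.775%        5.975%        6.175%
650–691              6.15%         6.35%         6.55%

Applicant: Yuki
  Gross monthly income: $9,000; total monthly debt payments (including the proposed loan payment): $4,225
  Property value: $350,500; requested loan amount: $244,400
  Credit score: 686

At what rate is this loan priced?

6.35%

Credit score 686 ≥ 650; DTI = 4,225/9,000 = 46.9% ≤ 50%
LTV = 244,400/350,500 = 69.7% ≤ 90%
Credit 686 → row 650–691; LTV 69.7% → column 69.01–76%. Grid cell → 6.35%.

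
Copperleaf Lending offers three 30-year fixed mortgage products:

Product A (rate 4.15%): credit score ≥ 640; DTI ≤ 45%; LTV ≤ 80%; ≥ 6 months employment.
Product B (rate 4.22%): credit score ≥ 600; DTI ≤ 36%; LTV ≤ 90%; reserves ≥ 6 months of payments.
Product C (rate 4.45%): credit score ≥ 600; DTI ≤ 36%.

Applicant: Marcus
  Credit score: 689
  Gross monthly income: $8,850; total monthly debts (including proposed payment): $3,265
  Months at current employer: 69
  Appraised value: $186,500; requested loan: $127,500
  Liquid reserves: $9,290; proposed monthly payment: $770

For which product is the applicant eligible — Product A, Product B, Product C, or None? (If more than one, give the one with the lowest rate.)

DTI = 3,265/8,850 = 36.9%.
LTV = 127,500/186,500 = 68.4%.
Reserves = 9,290/770 = 12.1 months.
Product A: score 689 ≥ 640; DTI 36.9% ≤ 45%; LTV 68.4% ≤ 80%; employment 69 ≥ 6 mo → qualifies.
Product B: score 689 ≥ 600; DTI 36.9% > 36%; LTV 68.4% ≤ 90%; reserves 12.1 ≥ 6 mo → does not qualify.
Product C: score 689 ≥ 600; DTI 36.9% > 36% → does not qualify.

Product A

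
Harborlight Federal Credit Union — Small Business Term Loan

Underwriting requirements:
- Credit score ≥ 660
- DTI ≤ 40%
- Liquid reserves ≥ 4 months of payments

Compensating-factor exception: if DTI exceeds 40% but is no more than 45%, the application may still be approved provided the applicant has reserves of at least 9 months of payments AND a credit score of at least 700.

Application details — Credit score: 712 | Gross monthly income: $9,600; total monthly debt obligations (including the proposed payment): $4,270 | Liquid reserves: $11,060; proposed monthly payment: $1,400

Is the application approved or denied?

Credit score 712 ≥ 660 (meets base)
DTI: 4,270 ÷ 9,600 = 44.5%, over the 40% base limit.
Reserves: 11,060 ÷ 1,400 = 7.9 months (meets 4-month minimum)
44.5% falls in the override range (40%–45%), so the compensating-factor test applies.
Override check — reserves: 7.9 mo (short of 9); score: 712 (ok).
Compensating-factor requirement not fully met.

Denied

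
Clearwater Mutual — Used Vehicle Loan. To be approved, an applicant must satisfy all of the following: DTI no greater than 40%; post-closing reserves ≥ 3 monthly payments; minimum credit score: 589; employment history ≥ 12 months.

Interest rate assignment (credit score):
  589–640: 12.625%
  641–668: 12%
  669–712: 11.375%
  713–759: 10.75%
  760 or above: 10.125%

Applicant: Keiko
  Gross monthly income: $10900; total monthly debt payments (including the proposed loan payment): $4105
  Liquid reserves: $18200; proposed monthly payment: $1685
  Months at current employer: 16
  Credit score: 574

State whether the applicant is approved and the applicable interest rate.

Credit score 574 < 589 (below minimum)
Employment 16 ≥ 12 months
DTI: 4,105 ÷ 10,900 = 37.7%, within the 40% cap
Reserves: 18,200 ÷ 1,685 = 10.8 months (meets 3-month minimum)
Not all requirements met → denied.

Denied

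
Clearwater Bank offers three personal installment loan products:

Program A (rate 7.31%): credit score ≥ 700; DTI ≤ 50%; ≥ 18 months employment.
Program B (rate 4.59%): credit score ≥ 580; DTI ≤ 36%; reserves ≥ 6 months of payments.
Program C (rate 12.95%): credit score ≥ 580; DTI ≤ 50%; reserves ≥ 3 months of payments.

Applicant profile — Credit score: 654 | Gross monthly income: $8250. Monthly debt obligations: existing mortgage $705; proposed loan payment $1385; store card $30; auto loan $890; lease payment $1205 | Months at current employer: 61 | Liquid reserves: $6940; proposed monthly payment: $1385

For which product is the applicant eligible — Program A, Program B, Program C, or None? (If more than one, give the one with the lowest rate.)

None

Total debts = (705 + 1,385 + 30 + 890 + 1,205) = 4,215; DTI = 4,215/8,250 = 51.1%.
Reserves = 6,940/1,385 = 5.0 months.
Program A: score 654 < 700; DTI 51.1% > 50%; employment 61 ≥ 18 mo → does not qualify.
Program B: score 654 ≥ 580; DTI 51.1% > 36%; reserves 5.0 < 6 mo → does not qualify.
Program C: score 654 ≥ 580; DTI 51.1% > 50%; reserves 5.0 ≥ 3 mo → does not qualify.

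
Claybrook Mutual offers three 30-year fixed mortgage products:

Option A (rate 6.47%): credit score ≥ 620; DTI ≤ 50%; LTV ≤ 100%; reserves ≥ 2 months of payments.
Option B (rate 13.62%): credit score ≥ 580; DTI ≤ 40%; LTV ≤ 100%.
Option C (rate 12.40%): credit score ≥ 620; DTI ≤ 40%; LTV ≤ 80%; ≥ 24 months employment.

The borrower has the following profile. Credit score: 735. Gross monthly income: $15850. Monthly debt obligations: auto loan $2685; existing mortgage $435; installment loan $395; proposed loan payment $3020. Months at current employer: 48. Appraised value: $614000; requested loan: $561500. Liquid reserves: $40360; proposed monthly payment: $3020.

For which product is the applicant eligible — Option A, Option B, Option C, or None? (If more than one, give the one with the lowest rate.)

Option A

Total debts = (2,685 + 435 + 395 + 3,020) = 6,535; DTI = 6,535/15,850 = 41.2%.
LTV = 561,500/614,000 = 91.4%.
Reserves = 40,360/3,020 = 13.4 months.
Option A: score 735 ≥ 620; DTI 41.2% ≤ 50%; LTV 91.4% ≤ 100%; reserves 13.4 ≥ 2 mo → qualifies.
Option B: score 735 ≥ 580; DTI 41.2% > 40%; LTV 91.4% ≤ 100% → does not qualify.
Option C: score 735 ≥ 620; DTI 41.2% > 40%; LTV 91.4% > 80%; employment 48 ≥ 24 mo → does not qualify.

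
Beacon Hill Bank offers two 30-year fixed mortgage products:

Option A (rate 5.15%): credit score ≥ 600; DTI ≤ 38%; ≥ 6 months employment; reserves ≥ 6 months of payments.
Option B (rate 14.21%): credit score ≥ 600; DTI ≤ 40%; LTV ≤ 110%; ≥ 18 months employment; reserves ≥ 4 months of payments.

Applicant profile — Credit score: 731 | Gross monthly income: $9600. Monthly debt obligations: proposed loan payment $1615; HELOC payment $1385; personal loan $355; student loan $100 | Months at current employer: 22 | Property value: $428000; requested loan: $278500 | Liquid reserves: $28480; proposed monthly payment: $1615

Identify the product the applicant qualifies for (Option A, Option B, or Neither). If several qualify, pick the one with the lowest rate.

Option A

Total debts = (1,615 + 1,385 + 355 + 100) = 3,455; DTI = 3,455/9,600 = 36%.
LTV = 278,500/428,000 = 65.1%.
Reserves = 28,480/1,615 = 17.6 months.
Option A: score 731 ≥ 600; DTI 36% ≤ 38%; employment 22 ≥ 6 mo; reserves 17.6 ≥ 6 mo → qualifies.
Option B: score 731 ≥ 600; DTI 36% ≤ 40%; LTV 65.1% ≤ 110%; employment 22 ≥ 18 mo; reserves 17.6 ≥ 4 mo → qualifies.
Qualifying: Option A, Option B. Lowest rate is 5.15% → Option A.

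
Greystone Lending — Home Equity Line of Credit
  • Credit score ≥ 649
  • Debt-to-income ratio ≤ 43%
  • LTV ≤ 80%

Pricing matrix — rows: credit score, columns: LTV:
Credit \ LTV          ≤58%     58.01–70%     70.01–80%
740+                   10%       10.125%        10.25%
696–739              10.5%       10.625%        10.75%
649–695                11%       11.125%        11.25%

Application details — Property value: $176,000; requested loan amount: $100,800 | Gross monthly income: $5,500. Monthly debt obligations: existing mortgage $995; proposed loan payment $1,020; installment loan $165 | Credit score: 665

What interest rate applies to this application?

11%

Credit score 665 ≥ 649; Total monthly debts = (995 + 1,020 + 165) = 2,180. Debt-to-income = 2,180/5,500 = 39.6% — meets 43% limit
LTV = 100,800/176,000 = 57.3% ≤ 80%
Score 665 is in the 649–695 band; LTV 57.3% is in the ≤58% band → 11%.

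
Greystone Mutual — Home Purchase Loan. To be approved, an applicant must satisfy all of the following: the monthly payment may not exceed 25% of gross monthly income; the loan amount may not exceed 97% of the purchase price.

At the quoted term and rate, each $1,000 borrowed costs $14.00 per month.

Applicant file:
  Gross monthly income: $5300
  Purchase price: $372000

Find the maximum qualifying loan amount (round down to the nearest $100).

Payment cap: 25% × $5,300 = $1,325/month.
At $14.00 per $1,000, that supports 1,325/14.00 × 1,000 ≈ $94,642 → $94,600.
LTV cap: 97% × $372,000 = $360,840 → $360,800.
Binding constraint: payment-to-income.

$94,600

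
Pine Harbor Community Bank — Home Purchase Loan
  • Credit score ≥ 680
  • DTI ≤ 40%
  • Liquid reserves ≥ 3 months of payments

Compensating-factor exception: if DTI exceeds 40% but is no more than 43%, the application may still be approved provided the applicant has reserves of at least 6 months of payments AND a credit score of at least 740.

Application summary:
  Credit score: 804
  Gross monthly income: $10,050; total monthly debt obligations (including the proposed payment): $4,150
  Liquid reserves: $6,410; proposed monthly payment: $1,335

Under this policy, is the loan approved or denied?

Credit score 804 ≥ 680 (meets base)
DTI = 4,150/10,050 = 41.3% > 40% — standard DTI limit exceeded.
Reserves: 6,410 ÷ 1,335 = 4.8 months (meets 3-month minimum)
41.3% falls in the override range (40%–43%), so the compensating-factor test applies.
Override check — reserves: 4.8 mo (short of 6); score: 804 (ok).
Compensating-factor requirement not fully met.

Denied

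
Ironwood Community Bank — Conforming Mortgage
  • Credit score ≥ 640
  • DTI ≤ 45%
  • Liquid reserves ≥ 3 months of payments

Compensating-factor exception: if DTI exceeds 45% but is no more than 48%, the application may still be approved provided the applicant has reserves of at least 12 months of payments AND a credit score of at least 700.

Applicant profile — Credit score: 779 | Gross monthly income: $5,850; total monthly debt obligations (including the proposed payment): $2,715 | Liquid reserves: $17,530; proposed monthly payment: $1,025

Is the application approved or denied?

Approved

Credit score 779 ≥ 640 (meets base)
DTI: 2,715 ÷ 5,850 = 46.4%, over the 45% base limit.
Liquid reserves cover 17,530/1,025 = 17.1 months — ≥ 3 required
46.4% falls in the override range (45%–48%), so the compensating-factor test applies.
Reserves 17.1 ≥ 12 months; credit score 779 ≥ 700.
Both compensating conditions met → exception applies.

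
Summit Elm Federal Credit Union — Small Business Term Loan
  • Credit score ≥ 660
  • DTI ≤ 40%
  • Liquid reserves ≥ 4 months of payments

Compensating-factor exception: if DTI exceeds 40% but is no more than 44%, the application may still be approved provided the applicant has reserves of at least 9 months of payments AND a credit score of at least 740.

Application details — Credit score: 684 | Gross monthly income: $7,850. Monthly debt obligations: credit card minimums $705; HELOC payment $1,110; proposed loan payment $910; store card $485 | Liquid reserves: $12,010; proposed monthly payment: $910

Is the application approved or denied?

Denied

Credit score 684 ≥ 660 (meets base)
Total debts = (705 + 1,110 + 910 + 485) = 3,210. DTI: 3,210 ÷ 7,850 = 40.9%, over the 40% base limit.
Reserves = 12,010/910 = 13.2 months ≥ 4
DTI 40.9% is within the 40%–44% exception band; checking compensating factors.
Override check — reserves: 13.2 mo (ok); score: 684 (below 740).
Compensating-factor requirement not fully met.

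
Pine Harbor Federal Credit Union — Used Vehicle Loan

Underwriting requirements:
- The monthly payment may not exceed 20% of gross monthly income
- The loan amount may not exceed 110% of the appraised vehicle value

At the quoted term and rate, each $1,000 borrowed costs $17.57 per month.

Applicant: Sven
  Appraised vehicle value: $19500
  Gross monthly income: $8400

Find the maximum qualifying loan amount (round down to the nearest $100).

$21,400

Payment cap: 20% × $8,400 = $1,680/month.
At $17.57 per $1,000, that supports 1,680/17.57 × 1,000 ≈ $95,617 → $95,600.
LTV cap: 110% × $19,500 = $21,450 → $21,400.
Binding constraint: loan-to-value.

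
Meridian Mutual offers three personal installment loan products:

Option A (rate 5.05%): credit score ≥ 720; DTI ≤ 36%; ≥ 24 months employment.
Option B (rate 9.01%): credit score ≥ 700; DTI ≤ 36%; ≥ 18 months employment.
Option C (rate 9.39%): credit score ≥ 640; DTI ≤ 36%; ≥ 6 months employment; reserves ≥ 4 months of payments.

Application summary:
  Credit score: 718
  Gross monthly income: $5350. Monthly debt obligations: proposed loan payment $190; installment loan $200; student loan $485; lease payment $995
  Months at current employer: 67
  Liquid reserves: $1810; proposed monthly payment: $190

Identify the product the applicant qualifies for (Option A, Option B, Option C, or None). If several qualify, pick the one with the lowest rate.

Total debts = (190 + 200 + 485 + 995) = 1,870; DTI = 1,870/5,350 = 35%.
Reserves = 1,810/190 = 9.5 months.
Option A: score 718 < 720; DTI 35% ≤ 36%; employment 67 ≥ 24 mo → does not qualify.
Option B: score 718 ≥ 700; DTI 35% ≤ 36%; employment 67 ≥ 18 mo → qualifies.
Option C: score 718 ≥ 640; DTI 35% ≤ 36%; employment 67 ≥ 6 mo; reserves 9.5 ≥ 4 mo → qualifies.
Qualifying: Option B, Option C. Lowest rate is 9.01% → Option B.

Option B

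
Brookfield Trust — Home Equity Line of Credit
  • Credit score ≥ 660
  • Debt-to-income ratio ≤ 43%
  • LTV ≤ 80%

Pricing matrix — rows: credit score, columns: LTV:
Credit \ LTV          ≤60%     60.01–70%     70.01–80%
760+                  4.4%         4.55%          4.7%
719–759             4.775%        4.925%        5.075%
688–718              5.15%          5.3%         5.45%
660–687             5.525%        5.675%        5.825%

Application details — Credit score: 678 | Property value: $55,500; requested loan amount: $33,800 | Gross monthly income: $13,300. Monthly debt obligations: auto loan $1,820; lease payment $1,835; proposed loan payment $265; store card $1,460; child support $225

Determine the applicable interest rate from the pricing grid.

Credit score 678 ≥ 660; Total monthly debts = (1,820 + 1,835 + 265 + 1,460 + 225) = 5,605. Debt-to-income = 5,605/13,300 = 42.1% — meets 43% limit
Loan-to-value = 33,800/55,500 = 60.9% — pass (80% max)
Row: 678 falls in 660–687. Column: 60.9% falls in 60.01–70%. Rate = 5.675%.

5.675%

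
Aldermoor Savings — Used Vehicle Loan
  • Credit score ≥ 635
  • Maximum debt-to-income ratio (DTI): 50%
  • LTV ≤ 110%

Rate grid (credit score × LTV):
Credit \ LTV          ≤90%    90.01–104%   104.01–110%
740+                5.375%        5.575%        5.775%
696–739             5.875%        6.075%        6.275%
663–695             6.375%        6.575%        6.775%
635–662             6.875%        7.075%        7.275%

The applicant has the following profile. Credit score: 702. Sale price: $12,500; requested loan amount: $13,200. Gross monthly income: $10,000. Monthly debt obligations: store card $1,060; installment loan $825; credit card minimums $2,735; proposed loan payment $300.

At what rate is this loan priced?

Credit score 702 ≥ 635; Total monthly debts = (1,060 + 825 + 2,735 + 300) = 4,920. DTI = 4,920/10,000 = 49.2% ≤ 50%
LTV: 13,200 ÷ 12,500 = 105.6%, within 110% cap
Row: 702 falls in 696–739. Column: 105.6% falls in 104.01–110%. Rate = 6.275%.

6.275%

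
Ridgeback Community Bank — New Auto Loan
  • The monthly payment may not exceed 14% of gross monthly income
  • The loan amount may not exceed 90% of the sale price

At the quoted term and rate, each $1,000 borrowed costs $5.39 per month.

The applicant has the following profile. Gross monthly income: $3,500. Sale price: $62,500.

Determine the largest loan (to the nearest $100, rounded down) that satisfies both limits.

$56,200

Payment cap: 14% × $3,500 = $490/month.
At $5.39 per $1,000, that supports 490/5.39 × 1,000 ≈ $90,909 → $90,900.
LTV cap: 90% × $62,500 = $56,250 → $56,200.
Binding constraint: loan-to-value.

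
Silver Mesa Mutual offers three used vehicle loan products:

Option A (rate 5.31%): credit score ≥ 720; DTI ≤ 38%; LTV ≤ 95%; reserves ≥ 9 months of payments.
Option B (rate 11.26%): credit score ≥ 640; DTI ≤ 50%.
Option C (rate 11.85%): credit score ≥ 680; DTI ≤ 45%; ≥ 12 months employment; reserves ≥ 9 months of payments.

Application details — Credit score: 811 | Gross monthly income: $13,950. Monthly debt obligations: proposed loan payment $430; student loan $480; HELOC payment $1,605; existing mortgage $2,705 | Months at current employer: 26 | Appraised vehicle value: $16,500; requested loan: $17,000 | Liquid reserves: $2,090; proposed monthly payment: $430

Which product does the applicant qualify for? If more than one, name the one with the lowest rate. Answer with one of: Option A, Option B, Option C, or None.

Total debts = (430 + 480 + 1,605 + 2,705) = 5,220; DTI = 5,220/13,950 = 37.4%.
LTV = 17,000/16,500 = 103%.
Reserves = 2,090/430 = 4.9 months.
Option A: score 811 ≥ 720; DTI 37.4% ≤ 38%; LTV 103% > 95%; reserves 4.9 < 9 mo → does not qualify.
Option B: score 811 ≥ 640; DTI 37.4% ≤ 50% → qualifies.
Option C: score 811 ≥ 680; DTI 37.4% ≤ 45%; employment 26 ≥ 12 mo; reserves 4.9 < 9 mo → does not qualify.

Option B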